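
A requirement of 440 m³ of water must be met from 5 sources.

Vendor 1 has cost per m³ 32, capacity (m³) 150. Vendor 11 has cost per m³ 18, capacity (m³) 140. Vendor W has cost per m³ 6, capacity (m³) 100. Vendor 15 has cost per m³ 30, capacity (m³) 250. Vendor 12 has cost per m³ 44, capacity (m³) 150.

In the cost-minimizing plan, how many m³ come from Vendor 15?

200

Cheapest first:
Vendor W (6): use full 100 → 340 m³ to go.
Take 140 from Vendor 11 at 18 → need 200 more.
Vendor 15 at 30: take 200 of its 250 → requirement met.
Vendor 1, Vendor 12: unused.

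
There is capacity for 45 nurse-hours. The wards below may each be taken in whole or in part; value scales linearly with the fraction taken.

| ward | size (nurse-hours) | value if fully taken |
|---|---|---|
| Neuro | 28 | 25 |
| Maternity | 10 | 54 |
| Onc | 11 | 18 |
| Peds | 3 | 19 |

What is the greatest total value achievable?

Sort by value density: Peds 19/3≈6.33, Maternity 54/10≈5.4, Onc 18/11≈1.64, Neuro 25/28≈0.893.
All 3 nurse-hours of Peds fit (value 19) ; 42 remain.
Take all of Maternity (10 nurse-hours, value 54) ; 32 nurse-hours left.
All 11 nurse-hours of Onc fit (value 18) ; 21 remain.
Fill the last 21 nurse-hours with part of Neuro: 21/28 of it earns 18.75.
Total value = 109.75.

109.75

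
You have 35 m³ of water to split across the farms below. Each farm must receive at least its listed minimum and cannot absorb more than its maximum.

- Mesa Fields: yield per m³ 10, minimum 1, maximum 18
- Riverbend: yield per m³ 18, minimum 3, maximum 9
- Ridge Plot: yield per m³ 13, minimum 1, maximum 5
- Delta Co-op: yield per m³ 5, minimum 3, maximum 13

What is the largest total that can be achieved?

422

Meeting every minimum uses 1+3+1+3 = 8 m³, leaving 27.
Rank by yield per m³: Riverbend 18 > Ridge Plot 13 > Mesa Fields 10 > Delta Co-op 5.
Riverbend: +6 to 9 (cap) → 21 left.
Ridge Plot takes 4 more to reach its cap of 5 → 17 left.
Mesa Fields takes 17 more to reach its cap of 18 → 0 left.
Total = 10×18 + 18×9 + 13×5 + 5×3 = 422.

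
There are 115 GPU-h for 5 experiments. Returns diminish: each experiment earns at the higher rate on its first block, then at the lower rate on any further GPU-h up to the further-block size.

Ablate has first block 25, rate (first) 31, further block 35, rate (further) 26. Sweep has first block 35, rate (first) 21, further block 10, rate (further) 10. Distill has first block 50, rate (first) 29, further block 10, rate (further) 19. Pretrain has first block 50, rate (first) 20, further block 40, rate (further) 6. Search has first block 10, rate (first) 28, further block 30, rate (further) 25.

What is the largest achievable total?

3285

Treat each block as its own option and order by rate: Ablate/first 31 > Distill/first 29 > Search/first 28 > Ablate/second 26 > Search/second 25 > Sweep/first 21 > Pretrain/first 20 > Distill/second 19 > Sweep/second 10 > Pretrain/second 6.
Ablate/first (31): +25 → 90 left.
Fill Distill first block (50 at 29) → 40 left.
Fill Search first block (10 at 28) → 30 left.
Ablate/second: +30 of 35 at 26; pool empty.
Total = 31×25 + 29×50 + 28×10 + 26×30 = 3285.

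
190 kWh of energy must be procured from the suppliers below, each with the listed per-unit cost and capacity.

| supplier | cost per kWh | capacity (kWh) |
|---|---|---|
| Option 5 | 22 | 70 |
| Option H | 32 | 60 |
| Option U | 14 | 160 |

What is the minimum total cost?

2900

Cheapest first:
Option U (14): use full 160 — 30 kWh to go.
Take 30 from Option 5 at 22 to finish.
Option H: unused.
Cost = 160×14 + 30×22 = 2900.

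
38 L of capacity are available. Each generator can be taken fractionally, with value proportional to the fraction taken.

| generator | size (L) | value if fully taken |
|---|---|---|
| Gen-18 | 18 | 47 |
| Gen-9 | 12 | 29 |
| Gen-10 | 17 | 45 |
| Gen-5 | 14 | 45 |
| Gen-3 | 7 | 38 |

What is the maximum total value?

128

Best value per unit of size first: Gen-3 38/7≈5.43, Gen-5 45/14≈3.21, Gen-10 45/17≈2.65, Gen-18 47/18≈2.61, Gen-9 29/12≈2.42.
All 7 L of Gen-3 fit (value 38) → 31 remain.
Gen-5: take in full, 14 L for value 45 → 17 left.
All 17 L of Gen-10 fit (value 45) → 0 remain.
Total value = 128.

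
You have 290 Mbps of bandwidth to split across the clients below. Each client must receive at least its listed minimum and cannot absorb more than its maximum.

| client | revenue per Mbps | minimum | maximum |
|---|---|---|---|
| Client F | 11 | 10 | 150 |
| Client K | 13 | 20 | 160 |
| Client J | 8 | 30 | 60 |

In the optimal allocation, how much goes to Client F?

Meeting every minimum uses 10+20+30 = 60 Mbps, leaving 230.
Rank by revenue per Mbps: Client K 13 > Client F 11 > Client J 8.
Client K: +140 to 160 (cap) → 90 left.
Client F has room for 140 more but only 90 remain, so it gets 100.

100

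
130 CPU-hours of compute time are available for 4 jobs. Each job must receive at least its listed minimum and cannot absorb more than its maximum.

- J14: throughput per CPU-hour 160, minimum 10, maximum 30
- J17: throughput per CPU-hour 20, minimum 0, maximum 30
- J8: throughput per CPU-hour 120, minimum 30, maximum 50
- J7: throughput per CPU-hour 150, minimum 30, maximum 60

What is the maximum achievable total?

18600

Meeting every minimum uses 10+0+30+30 = 70 CPU-hours, leaving 60.
Rank by throughput per CPU-hour: J14 160 > J7 150 > J8 120 > J17 20.
Give J14 20 more to hit its cap of 30 → 40 left.
J7 takes 30 more to reach its cap of 60 → 10 left.
J8 has room for 20 more but only 10 remain, so it gets 40.
Total = 160×30 + 120×40 + 150×60 = 18600.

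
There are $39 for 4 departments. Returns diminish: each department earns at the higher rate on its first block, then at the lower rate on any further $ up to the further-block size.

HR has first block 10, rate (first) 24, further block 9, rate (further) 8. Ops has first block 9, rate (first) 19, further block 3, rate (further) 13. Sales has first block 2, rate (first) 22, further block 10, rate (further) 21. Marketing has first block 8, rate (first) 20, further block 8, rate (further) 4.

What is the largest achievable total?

Order all 8 blocks by rate: HR/tier1 24 > Sales/tier1 22 > Sales/tier2 21 > Marketing/tier1 20 > Ops/tier1 19 > Ops/tier2 13 > HR/tier2 8 > Marketing/tier2 4.
HR tier1 at 24: fill all 10 — 29 left.
Sales/tier1 (22): +2 — 27 left.
Sales tier2 at 21: fill all 10 — 17 left.
Fill Marketing tier1 block (8 at 20) — 9 left.
Ops/tier1 (19): +9 — 0 left.
Total = 24×10 + 22×2 + 21×10 + 20×8 + 19×9 = 825.

825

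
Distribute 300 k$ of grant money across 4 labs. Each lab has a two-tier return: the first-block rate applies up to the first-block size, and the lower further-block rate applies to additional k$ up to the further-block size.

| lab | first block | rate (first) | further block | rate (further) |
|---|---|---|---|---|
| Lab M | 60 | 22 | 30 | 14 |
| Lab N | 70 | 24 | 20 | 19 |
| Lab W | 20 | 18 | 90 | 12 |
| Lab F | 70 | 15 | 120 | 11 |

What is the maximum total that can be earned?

5570

Rank every tier by rate: Lab N/first 24 > Lab M/first 22 > Lab N/second 19 > Lab W/first 18 > Lab F/first 15 > Lab M/second 14 > Lab W/second 12 > Lab F/second 11.
Fill Lab N first block (70 at 24) ; 230 left.
Fill Lab M first block (60 at 22) ; 170 left.
Lab N second at 19: fill all 20 ; 150 left.
Lab W/first (18): +20 ; 130 left.
Lab F/first (15): +70 ; 60 left.
Lab M second at 14: fill all 30 ; 30 left.
30 remain; put them into Lab W second at 12.
Total = 24×70 + 22×60 + 19×20 + 18×20 + 15×70 + 14×30 + 12×30 = 5570.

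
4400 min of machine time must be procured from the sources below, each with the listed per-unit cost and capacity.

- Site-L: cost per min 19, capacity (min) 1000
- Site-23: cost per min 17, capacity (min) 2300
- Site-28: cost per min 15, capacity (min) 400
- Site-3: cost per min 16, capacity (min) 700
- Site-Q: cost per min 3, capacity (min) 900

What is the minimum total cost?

Cheapest first:
Site-Q (3): use full 900 — 3500 min to go.
Take 400 from Site-28 at 15 — need 3100 more.
Site-3 at 16: take all 700 min — 2400 still needed.
Site-23 (17): use full 2300 — 100 min to go.
Site-L (19): take the remaining 100 — done.
Cost = 900×3 + 400×15 + 700×16 + 2300×17 + 100×19 = 60900.

60900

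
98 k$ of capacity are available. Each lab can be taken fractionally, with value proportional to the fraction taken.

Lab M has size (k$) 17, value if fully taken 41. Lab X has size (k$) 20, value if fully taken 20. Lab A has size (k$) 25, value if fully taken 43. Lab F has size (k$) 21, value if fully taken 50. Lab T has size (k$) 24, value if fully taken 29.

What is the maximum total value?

174

Sort by value density: Lab M 41/17≈2.41, Lab F 50/21≈2.38, Lab A 43/25≈1.72, Lab T 29/24≈1.21, Lab X 20/20≈1.
Take all of Lab M (17 k$, value 41) ; 81 k$ left.
Lab F: take in full, 21 k$ for value 50 ; 60 left.
Take all of Lab A (25 k$, value 43) ; 35 k$ left.
Take all of Lab T (24 k$, value 29) ; 11 k$ left.
Only 11 k$ remain; take 11/20 of Lab X for value 20×11/20 = 11.
Total value = 174.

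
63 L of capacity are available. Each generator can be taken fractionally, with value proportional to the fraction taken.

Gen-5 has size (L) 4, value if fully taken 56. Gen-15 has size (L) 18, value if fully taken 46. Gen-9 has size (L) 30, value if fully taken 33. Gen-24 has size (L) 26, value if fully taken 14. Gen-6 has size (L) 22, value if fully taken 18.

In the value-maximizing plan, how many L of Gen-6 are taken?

Rank by value-to-size ratio: Gen-5 56/4≈14, Gen-15 46/18≈2.56, Gen-9 33/30≈1.1, Gen-6 18/22≈0.818, Gen-24 14/26≈0.538.
Gen-5: take in full, 4 L for value 56 ; 59 left.
Take all of Gen-15 (18 L, value 46) ; 41 L left.
All 30 L of Gen-9 fit (value 33) ; 11 remain.
Only 11 L remain; take 11/22 of Gen-6 for value 18×11/22 = 9.

11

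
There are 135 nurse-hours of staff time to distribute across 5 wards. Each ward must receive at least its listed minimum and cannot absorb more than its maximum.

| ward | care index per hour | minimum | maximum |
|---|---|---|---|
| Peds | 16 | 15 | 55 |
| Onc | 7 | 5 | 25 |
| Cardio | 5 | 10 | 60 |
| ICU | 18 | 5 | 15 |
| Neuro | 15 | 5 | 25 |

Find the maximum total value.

1775

Meeting every minimum uses 15+5+10+5+5 = 40 nurse-hours, leaving 95.
Highest care index per hour first: ICU 18 > Peds 16 > Neuro 15 > Onc 7 > Cardio 5.
Give ICU 10 more to hit its cap of 15 ; 85 left.
Peds takes 40 more to reach its cap of 55 ; 45 left.
Give Neuro 20 more to hit its cap of 25 ; 25 left.
Onc takes 20 more to reach its cap of 25 ; 5 left.
Cardio: +5 (room for 50) → 15. Pool exhausted.
Total = 16×55 + 7×25 + 5×15 + 18×15 + 15×25 = 1775.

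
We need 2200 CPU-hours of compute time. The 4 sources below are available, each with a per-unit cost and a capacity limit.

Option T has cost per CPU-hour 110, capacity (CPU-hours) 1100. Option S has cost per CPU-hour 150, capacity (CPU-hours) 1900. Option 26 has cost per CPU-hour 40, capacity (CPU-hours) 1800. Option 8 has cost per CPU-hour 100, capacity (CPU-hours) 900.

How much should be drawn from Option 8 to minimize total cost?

Cheapest first:
Take 1800 from Option 26 at 40 — need 400 more.
Take 400 from Option 8 at 100 to finish.
Option T, Option S: unused.

400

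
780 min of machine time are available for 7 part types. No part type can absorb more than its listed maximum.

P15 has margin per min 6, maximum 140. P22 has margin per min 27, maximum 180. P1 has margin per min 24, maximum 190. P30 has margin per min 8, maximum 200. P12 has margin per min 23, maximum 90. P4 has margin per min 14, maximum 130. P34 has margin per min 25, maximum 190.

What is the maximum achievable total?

Highest margin per min first: P22 27 > P34 25 > P1 24 > P12 23 > P4 14 > P30 8 > P15 6.
P22: +180 to 180 (cap) — 600 left.
Give P34 190 to hit its cap of 190 — 410 left.
P1 takes 190 to reach its cap of 190 — 220 left.
P12: +90 to 90 (cap) — 130 left.
Give P4 130 to hit its cap of 130 — 0 left.
Total = 27×180 + 24×190 + 23×90 + 14×130 + 25×190 = 18060.

18060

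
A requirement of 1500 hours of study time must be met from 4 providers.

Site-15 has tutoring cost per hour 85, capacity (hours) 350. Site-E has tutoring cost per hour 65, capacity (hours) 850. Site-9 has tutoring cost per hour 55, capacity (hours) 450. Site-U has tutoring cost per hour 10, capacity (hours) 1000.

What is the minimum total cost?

38000

Fill from the cheapest provider first.
Site-U (10): use full 1000 ; 500 hours to go.
Site-9 (55): use full 450 ; 50 hours to go.
Site-E at 65: take 50 of its 850 ; requirement met.
Site-15: unused.
Cost = 1000×10 + 450×55 + 50×65 = 38000.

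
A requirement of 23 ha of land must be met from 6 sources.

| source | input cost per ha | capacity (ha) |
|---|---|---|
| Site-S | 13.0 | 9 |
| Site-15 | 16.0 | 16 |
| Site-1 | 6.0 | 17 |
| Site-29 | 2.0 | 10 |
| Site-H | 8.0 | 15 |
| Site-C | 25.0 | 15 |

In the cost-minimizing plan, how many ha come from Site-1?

Use sources in increasing cost order.
Site-29 at 2.0: take all 10 ha ; 13 still needed.
Site-1 (6.0): take the remaining 13 ; done.
Site-H, Site-S, Site-15, Site-C: unused.

13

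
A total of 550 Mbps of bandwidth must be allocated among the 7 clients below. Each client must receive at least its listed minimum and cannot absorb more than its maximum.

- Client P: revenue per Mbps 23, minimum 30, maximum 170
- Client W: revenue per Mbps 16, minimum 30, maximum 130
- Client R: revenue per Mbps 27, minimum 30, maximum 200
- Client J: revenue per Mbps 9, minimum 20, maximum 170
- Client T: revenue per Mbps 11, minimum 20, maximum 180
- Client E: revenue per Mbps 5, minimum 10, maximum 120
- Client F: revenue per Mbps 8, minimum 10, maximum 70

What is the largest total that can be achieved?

11760

Meeting every minimum uses 30+30+30+20+20+10+10 = 150 Mbps, leaving 400.
Rank by revenue per Mbps: Client R 27 > Client P 23 > Client W 16 > Client T 11 > Client J 9 > Client F 8 > Client E 5.
Give Client R 170 more to hit its cap of 200 ; 230 left.
Give Client P 140 more to hit its cap of 170 ; 90 left.
Client W: +90 (room for 100) → 120. Pool exhausted.
Total = 23×170 + 16×120 + 27×200 + 9×20 + 11×20 + 5×10 + 8×10 = 11760.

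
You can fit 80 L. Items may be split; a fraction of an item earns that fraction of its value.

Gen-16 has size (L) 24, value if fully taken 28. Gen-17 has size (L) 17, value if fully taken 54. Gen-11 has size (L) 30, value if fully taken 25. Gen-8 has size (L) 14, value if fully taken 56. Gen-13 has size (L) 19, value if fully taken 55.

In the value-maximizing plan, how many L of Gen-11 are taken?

Sort by value density: Gen-8 56/14≈4, Gen-17 54/17≈3.18, Gen-13 55/19≈2.89, Gen-16 28/24≈1.17, Gen-11 25/30≈0.833.
Take all of Gen-8 (14 L, value 56) → 66 L left.
Take all of Gen-17 (17 L, value 54) → 49 L left.
Gen-13: take in full, 19 L for value 55 → 30 left.
Gen-16: take in full, 24 L for value 28 → 6 left.
Only 6 L remain; take 6/30 of Gen-11 for value 25×6/30 = 5.

6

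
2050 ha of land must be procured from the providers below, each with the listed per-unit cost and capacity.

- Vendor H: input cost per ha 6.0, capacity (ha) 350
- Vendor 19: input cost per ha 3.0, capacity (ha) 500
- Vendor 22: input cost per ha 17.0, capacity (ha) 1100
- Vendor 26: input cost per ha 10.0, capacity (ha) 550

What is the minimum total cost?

20150

Use providers in increasing cost order.
Vendor 19 (3.0): use full 500 → 1550 ha to go.
Vendor H at 6.0: take all 350 ha → 1200 still needed.
Vendor 26 at 10.0: take all 550 ha → 650 still needed.
Vendor 22 at 17.0: take 650 of its 1100 → requirement met.
Cost = 500×3.0 + 350×6.0 + 550×10.0 + 650×17.0 = 20150.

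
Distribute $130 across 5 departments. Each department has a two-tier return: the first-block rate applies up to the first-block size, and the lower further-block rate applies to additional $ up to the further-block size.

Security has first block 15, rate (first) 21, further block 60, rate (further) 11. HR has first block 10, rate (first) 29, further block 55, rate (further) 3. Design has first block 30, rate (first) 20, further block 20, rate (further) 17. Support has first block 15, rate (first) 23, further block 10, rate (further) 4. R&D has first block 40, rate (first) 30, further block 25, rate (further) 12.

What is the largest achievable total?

Order all 10 blocks by rate: R&D/T1 30 > HR/T1 29 > Support/T1 23 > Security/T1 21 > Design/T1 20 > Design/T2 17 > R&D/T2 12 > Security/T2 11 > Support/T2 4 > HR/T2 3.
R&D/T1 (30): +40 → 90 left.
HR/T1 (29): +10 → 80 left.
Support T1 at 23: fill all 15 → 65 left.
Fill Security T1 block (15 at 21) → 50 left.
Fill Design T1 block (30 at 20) → 20 left.
Design/T2 (17): +20 → 0 left.
Total = 30×40 + 29×10 + 23×15 + 21×15 + 20×30 + 17×20 = 3090.

3090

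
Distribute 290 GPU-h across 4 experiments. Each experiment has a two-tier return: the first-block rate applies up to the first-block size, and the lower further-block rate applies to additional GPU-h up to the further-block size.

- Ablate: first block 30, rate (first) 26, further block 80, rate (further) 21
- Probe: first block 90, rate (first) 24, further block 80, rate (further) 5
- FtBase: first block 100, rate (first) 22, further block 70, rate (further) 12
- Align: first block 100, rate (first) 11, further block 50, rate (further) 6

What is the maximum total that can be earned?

6610

Order all 8 blocks by rate: Ablate/T1 26 > Probe/T1 24 > FtBase/T1 22 > Ablate/T2 21 > FtBase/T2 12 > Align/T1 11 > Align/T2 6 > Probe/T2 5.
Ablate T1 at 26: fill all 30 ; 260 left.
Probe/T1 (24): +90 ; 170 left.
Fill FtBase T1 block (100 at 22) ; 70 left.
70 remain; put them into Ablate T2 at 21.
Total = 26×30 + 24×90 + 22×100 + 21×70 = 6610.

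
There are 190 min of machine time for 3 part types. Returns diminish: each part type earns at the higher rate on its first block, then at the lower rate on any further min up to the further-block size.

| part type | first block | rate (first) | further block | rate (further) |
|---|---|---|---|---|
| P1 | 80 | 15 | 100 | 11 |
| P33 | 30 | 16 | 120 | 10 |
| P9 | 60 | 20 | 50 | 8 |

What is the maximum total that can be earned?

Treat each block as its own option and order by rate: P9/tier1 20 > P33/tier1 16 > P1/tier1 15 > P1/tier2 11 > P33/tier2 10 > P9/tier2 8.
Fill P9 tier1 block (60 at 20) — 130 left.
P33 tier1 at 16: fill all 30 — 100 left.
Fill P1 tier1 block (80 at 15) — 20 left.
P1 tier2 at 11: only 20 left, fill 20.
Total = 20×60 + 16×30 + 15×80 + 11×20 = 3100.

3100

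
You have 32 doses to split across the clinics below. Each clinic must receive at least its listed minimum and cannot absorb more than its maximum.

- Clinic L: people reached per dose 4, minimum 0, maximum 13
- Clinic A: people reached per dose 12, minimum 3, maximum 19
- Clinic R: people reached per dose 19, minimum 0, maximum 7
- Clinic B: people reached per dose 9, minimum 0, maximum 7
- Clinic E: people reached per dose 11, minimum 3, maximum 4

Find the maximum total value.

423

Meeting every minimum uses 0+3+0+0+3 = 6 doses, leaving 26.
Order the clinics by people reached per dose: Clinic R 19 > Clinic A 12 > Clinic E 11 > Clinic B 9 > Clinic L 4.
Give Clinic R 7 more to hit its cap of 7 — 19 left.
Clinic A: +16 to 19 (cap) — 3 left.
Clinic E: +1 to 4 (cap) — 2 left.
Clinic B: +2 (room for 7) → 2. Pool exhausted.
Total = 12×19 + 19×7 + 9×2 + 11×4 = 423.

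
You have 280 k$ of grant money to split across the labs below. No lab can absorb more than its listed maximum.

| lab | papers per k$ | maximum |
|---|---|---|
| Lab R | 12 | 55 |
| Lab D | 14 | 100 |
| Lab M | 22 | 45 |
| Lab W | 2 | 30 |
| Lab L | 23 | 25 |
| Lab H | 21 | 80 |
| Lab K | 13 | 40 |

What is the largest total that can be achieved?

Highest papers per k$ first: Lab L 23 > Lab M 22 > Lab H 21 > Lab D 14 > Lab K 13 > Lab R 12 > Lab W 2.
Give Lab L 25 to hit its cap of 25 ; 255 left.
Lab M takes 45 to reach its cap of 45 ; 210 left.
Give Lab H 80 to hit its cap of 80 ; 130 left.
Lab D takes 100 to reach its cap of 100 ; 30 left.
Lab K: +30 (room for 40) → 30. Pool exhausted.
Total = 14×100 + 22×45 + 23×25 + 21×80 + 13×30 = 5035.

5035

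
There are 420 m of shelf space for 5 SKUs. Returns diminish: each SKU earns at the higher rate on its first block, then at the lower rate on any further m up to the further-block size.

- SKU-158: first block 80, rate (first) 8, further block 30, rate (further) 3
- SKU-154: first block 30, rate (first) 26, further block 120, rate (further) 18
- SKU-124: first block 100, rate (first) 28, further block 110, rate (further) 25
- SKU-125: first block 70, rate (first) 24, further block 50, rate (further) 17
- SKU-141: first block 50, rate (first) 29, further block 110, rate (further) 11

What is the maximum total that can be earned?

Rank every tier by rate: SKU-141/first 29 > SKU-124/first 28 > SKU-154/first 26 > SKU-124/second 25 > SKU-125/first 24 > SKU-154/second 18 > SKU-125/second 17 > SKU-141/second 11 > SKU-158/first 8 > SKU-158/second 3.
SKU-141 first at 29: fill all 50 — 370 left.
SKU-124/first (28): +100 — 270 left.
SKU-154/first (26): +30 — 240 left.
Fill SKU-124 second block (110 at 25) — 130 left.
Fill SKU-125 first block (70 at 24) — 60 left.
60 remain; put them into SKU-154 second at 18.
Total = 29×50 + 28×100 + 26×30 + 25×110 + 24×70 + 18×60 = 10540.

10540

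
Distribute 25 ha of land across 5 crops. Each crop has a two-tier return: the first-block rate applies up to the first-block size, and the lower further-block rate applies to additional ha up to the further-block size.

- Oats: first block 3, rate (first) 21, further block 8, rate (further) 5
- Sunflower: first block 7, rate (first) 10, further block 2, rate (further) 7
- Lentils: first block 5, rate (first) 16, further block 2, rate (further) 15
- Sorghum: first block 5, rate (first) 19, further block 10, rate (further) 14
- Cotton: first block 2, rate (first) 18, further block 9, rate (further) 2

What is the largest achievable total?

Rank every tier by rate: Oats/T1 21 > Sorghum/T1 19 > Cotton/T1 18 > Lentils/T1 16 > Lentils/T2 15 > Sorghum/T2 14 > Sunflower/T1 10 > Sunflower/T2 7 > Oats/T2 5 > Cotton/T2 2.
Oats T1 at 21: fill all 3 ; 22 left.
Fill Sorghum T1 block (5 at 19) ; 17 left.
Fill Cotton T1 block (2 at 18) ; 15 left.
Lentils T1 at 16: fill all 5 ; 10 left.
Lentils/T2 (15): +2 ; 8 left.
Sorghum T2 at 14: only 8 left, fill 8.
Total = 21×3 + 19×5 + 18×2 + 16×5 + 15×2 + 14×8 = 416.

416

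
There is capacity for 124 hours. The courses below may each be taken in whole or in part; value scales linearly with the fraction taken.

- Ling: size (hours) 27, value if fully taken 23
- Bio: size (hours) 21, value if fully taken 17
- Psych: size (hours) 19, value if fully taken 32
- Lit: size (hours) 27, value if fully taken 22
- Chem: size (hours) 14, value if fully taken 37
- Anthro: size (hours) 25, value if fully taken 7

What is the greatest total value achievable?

Best value per unit of size first: Chem 37/14≈2.64, Psych 32/19≈1.68, Ling 23/27≈0.852, Lit 22/27≈0.815, Bio 17/21≈0.81, Anthro 7/25≈0.28.
Take all of Chem (14 hours, value 37) — 110 hours left.
All 19 hours of Psych fit (value 32) — 91 remain.
Ling: take in full, 27 hours for value 23 — 64 left.
Take all of Lit (27 hours, value 22) — 37 hours left.
Bio: take in full, 21 hours for value 17 — 16 left.
Only 16 hours remain; take 16/25 of Anthro for value 7×16/25 = 4.48.
Total value = 135.48.

135.48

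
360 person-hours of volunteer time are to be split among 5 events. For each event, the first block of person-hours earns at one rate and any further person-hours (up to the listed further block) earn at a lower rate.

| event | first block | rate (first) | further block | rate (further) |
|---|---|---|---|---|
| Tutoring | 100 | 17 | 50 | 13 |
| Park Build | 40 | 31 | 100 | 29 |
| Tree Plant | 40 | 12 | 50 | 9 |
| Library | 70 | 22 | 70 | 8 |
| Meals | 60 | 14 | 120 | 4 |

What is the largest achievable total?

8080

Rank every tier by rate: Park Build/tier1 31 > Park Build/tier2 29 > Library/tier1 22 > Tutoring/tier1 17 > Meals/tier1 14 > Tutoring/tier2 13 > Tree Plant/tier1 12 > Tree Plant/tier2 9 > Library/tier2 8 > Meals/tier2 4.
Park Build tier1 at 31: fill all 40 — 320 left.
Park Build tier2 at 29: fill all 100 — 220 left.
Library/tier1 (22): +70 — 150 left.
Fill Tutoring tier1 block (100 at 17) — 50 left.
50 remain; put them into Meals tier1 at 14.
Total = 31×40 + 29×100 + 22×70 + 17×100 + 14×50 = 8080.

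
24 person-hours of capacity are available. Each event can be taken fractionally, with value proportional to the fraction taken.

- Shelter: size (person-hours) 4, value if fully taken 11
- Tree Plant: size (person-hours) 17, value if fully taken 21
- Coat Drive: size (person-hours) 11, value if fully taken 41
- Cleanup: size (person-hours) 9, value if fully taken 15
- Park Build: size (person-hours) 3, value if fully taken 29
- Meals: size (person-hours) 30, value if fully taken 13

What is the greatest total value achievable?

91

Rank by value-to-size ratio: Park Build 29/3≈9.67, Coat Drive 41/11≈3.73, Shelter 11/4≈2.75, Cleanup 15/9≈1.67, Tree Plant 21/17≈1.24, Meals 13/30≈0.433.
All 3 person-hours of Park Build fit (value 29) ; 21 remain.
Take all of Coat Drive (11 person-hours, value 41) ; 10 person-hours left.
Take all of Shelter (4 person-hours, value 11) ; 6 person-hours left.
6 person-hours left: a 6/9 share of Cleanup gives 15×6/9 = 10.
Total value = 91.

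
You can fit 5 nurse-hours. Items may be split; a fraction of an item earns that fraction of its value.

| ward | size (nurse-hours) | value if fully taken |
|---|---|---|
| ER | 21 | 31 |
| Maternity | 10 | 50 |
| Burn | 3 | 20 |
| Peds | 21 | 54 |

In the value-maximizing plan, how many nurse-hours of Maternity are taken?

Best value per unit of size first: Burn 20/3≈6.67, Maternity 50/10≈5, Peds 54/21≈2.57, ER 31/21≈1.48.
Take all of Burn (3 nurse-hours, value 20) → 2 nurse-hours left.
Fill the last 2 nurse-hours with part of Maternity: 2/10 of it earns 10.

2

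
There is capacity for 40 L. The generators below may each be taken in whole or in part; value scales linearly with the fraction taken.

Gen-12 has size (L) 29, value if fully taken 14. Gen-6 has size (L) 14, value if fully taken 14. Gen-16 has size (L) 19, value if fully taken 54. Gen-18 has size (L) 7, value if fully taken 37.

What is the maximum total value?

Sort by value density: Gen-18 37/7≈5.29, Gen-16 54/19≈2.84, Gen-6 14/14≈1, Gen-12 14/29≈0.483.
Take all of Gen-18 (7 L, value 37) → 33 L left.
Take all of Gen-16 (19 L, value 54) → 14 L left.
Gen-6: take in full, 14 L for value 14 → 0 left.
Total value = 105.

105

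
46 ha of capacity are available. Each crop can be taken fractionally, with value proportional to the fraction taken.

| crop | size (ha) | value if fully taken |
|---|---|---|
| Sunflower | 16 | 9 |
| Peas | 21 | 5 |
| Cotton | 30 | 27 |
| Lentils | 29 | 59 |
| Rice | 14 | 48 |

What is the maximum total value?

Rank by value-to-size ratio: Rice 48/14≈3.43, Lentils 59/29≈2.03, Cotton 27/30≈0.9, Sunflower 9/16≈0.562, Peas 5/21≈0.238.
Take all of Rice (14 ha, value 48) → 32 ha left.
Lentils: take in full, 29 ha for value 59 → 3 left.
Only 3 ha remain; take 3/30 of Cotton for value 27×3/30 = 2.7.
Total value = 109.7.

109.7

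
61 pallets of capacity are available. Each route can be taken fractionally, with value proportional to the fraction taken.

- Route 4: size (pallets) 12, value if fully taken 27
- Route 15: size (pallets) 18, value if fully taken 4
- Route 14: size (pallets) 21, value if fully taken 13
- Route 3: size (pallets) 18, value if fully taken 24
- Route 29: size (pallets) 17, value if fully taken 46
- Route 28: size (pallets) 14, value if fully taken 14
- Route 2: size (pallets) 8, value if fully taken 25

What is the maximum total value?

Sort by value density: Route 2 25/8≈3.12, Route 29 46/17≈2.71, Route 4 27/12≈2.25, Route 3 24/18≈1.33, Route 28 14/14≈1, Route 14 13/21≈0.619, Route 15 4/18≈0.222.
Take all of Route 2 (8 pallets, value 25) → 53 pallets left.
All 17 pallets of Route 29 fit (value 46) → 36 remain.
All 12 pallets of Route 4 fit (value 27) → 24 remain.
Route 3: take in full, 18 pallets for value 24 → 6 left.
Only 6 pallets remain; take 6/14 of Route 28 for value 14×6/14 = 6.
Total value = 128.

128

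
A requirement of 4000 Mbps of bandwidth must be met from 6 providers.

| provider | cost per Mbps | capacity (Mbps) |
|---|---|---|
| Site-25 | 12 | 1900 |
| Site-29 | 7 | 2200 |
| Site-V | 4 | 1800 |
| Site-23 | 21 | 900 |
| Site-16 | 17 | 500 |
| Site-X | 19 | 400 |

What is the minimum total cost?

22600

Fill from the cheapest provider first.
Site-V at 4: take all 1800 Mbps ; 2200 still needed.
Site-29 (7): use full 2200 ; 0 Mbps to go.
Site-25, Site-16, Site-X, Site-23: unused.
Cost = 1800×4 + 2200×7 = 22600.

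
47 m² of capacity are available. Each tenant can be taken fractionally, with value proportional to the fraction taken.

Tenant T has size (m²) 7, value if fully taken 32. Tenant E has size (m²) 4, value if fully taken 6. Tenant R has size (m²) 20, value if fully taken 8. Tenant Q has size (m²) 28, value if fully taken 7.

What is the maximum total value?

Best value per unit of size first: Tenant T 32/7≈4.57, Tenant E 6/4≈1.5, Tenant R 8/20≈0.4, Tenant Q 7/28≈0.25.
Tenant T: take in full, 7 m² for value 32 → 40 left.
Tenant E: take in full, 4 m² for value 6 → 36 left.
Take all of Tenant R (20 m², value 8) → 16 m² left.
Only 16 m² remain; take 16/28 of Tenant Q for value 7×16/28 = 4.
Total value = 50.

50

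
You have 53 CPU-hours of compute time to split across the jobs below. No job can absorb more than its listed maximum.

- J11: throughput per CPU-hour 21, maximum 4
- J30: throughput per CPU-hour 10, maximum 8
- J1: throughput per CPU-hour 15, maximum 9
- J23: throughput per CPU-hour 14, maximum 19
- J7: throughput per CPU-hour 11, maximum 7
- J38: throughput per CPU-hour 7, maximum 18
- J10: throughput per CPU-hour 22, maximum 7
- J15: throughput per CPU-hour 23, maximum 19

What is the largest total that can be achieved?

Rank by throughput per CPU-hour: J15 23 > J10 22 > J11 21 > J1 15 > J23 14 > J7 11 > J30 10 > J38 7.
J15: +19 to 19 (cap) → 34 left.
J10: +7 to 7 (cap) → 27 left.
J11 takes 4 to reach its cap of 4 → 23 left.
Give J1 9 to hit its cap of 9 → 14 left.
J23: +14 (room for 19) → 14. Pool exhausted.
Total = 21×4 + 15×9 + 14×14 + 22×7 + 23×19 = 1006.

1006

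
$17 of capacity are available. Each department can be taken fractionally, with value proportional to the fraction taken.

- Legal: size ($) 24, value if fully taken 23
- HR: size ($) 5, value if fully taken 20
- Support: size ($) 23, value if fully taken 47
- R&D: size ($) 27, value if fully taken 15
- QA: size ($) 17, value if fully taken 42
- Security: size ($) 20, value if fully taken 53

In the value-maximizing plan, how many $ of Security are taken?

12

Rank by value-to-size ratio: HR 20/5≈4, Security 53/20≈2.65, QA 42/17≈2.47, Support 47/23≈2.04, Legal 23/24≈0.958, R&D 15/27≈0.556.
Take all of HR (5 $, value 20) ; 12 $ left.
Fill the last 12 $ with part of Security: 12/20 of it earns 31.8.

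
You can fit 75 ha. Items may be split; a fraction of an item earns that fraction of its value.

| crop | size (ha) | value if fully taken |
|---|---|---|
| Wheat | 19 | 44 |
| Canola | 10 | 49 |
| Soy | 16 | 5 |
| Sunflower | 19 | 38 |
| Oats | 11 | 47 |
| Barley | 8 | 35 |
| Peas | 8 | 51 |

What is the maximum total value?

264

Rank by value-to-size ratio: Peas 51/8≈6.38, Canola 49/10≈4.9, Barley 35/8≈4.38, Oats 47/11≈4.27, Wheat 44/19≈2.32, Sunflower 38/19≈2, Soy 5/16≈0.312.
Peas: take in full, 8 ha for value 51 ; 67 left.
Take all of Canola (10 ha, value 49) ; 57 ha left.
All 8 ha of Barley fit (value 35) ; 49 remain.
Take all of Oats (11 ha, value 47) ; 38 ha left.
Wheat: take in full, 19 ha for value 44 ; 19 left.
All 19 ha of Sunflower fit (value 38) ; 0 remain.
Total value = 264.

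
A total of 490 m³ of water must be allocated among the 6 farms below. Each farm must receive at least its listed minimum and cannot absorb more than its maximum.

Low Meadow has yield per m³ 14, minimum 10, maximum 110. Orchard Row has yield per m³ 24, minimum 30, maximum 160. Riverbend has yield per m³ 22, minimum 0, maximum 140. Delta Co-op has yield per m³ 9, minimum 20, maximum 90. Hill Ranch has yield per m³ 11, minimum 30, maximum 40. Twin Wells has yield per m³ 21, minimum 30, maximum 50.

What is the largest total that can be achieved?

9740

Meeting every minimum uses 10+30+0+20+30+30 = 120 m³, leaving 370.
Order the farms by yield per m³: Orchard Row 24 > Riverbend 22 > Twin Wells 21 > Low Meadow 14 > Hill Ranch 11 > Delta Co-op 9.
Give Orchard Row 130 more to hit its cap of 160 → 240 left.
Riverbend takes 140 more to reach its cap of 140 → 100 left.
Give Twin Wells 20 more to hit its cap of 50 → 80 left.
Only 80 left; Low Meadow takes them to reach 90.
Total = 14×90 + 24×160 + 22×140 + 9×20 + 11×30 + 21×50 = 9740.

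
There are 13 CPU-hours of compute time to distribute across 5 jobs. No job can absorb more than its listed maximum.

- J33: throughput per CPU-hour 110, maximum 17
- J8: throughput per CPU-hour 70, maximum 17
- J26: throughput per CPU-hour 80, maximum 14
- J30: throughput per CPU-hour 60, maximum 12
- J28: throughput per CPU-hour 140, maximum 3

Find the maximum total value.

1520

Highest throughput per CPU-hour first: J28 140 > J33 110 > J26 80 > J8 70 > J30 60.
J28: +3 to 3 (cap) ; 10 left.
Only 10 left; J33 takes them to reach 10.
Total = 110×10 + 140×3 = 1520.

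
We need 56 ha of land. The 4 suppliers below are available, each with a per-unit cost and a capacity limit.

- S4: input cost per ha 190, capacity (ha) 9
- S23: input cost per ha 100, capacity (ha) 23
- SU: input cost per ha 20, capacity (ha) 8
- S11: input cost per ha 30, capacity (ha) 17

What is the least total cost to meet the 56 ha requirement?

Cheapest first:
Take 8 from SU at 20 → need 48 more.
S11 (30): use full 17 → 31 ha to go.
S23 at 100: take all 23 ha → 8 still needed.
Take 8 from S4 at 190 to finish.
Cost = 8×20 + 17×30 + 23×100 + 8×190 = 4490.

4490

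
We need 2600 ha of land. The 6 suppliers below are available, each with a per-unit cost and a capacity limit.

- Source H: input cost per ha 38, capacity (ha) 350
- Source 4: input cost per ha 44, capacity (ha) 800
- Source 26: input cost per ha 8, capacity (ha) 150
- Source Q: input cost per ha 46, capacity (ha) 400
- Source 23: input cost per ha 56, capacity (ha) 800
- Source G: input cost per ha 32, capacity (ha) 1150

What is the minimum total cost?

Fill from the cheapest supplier first.
Source 26 (8): use full 150 → 2450 ha to go.
Source G at 32: take all 1150 ha → 1300 still needed.
Source H (38): use full 350 → 950 ha to go.
Source 4 (44): use full 800 → 150 ha to go.
Source Q at 46: take 150 of its 400 → requirement met.
Source 23: unused.
Cost = 150×8 + 1150×32 + 350×38 + 800×44 + 150×46 = 93400.

93400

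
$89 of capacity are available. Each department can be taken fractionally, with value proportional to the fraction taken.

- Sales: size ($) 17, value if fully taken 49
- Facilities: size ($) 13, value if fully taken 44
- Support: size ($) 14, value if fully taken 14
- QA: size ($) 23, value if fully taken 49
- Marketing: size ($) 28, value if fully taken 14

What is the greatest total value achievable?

Sort by value density: Facilities 44/13≈3.38, Sales 49/17≈2.88, QA 49/23≈2.13, Support 14/14≈1, Marketing 14/28≈0.5.
All 13 $ of Facilities fit (value 44) — 76 remain.
All 17 $ of Sales fit (value 49) — 59 remain.
Take all of QA (23 $, value 49) — 36 $ left.
All 14 $ of Support fit (value 14) — 22 remain.
Fill the last 22 $ with part of Marketing: 22/28 of it earns 11.
Total value = 167.

167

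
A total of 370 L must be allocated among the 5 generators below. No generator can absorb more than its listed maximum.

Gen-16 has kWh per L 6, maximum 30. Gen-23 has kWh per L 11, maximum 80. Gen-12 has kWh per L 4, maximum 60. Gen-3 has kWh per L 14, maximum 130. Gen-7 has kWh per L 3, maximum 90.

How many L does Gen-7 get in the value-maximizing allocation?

Highest kWh per L first: Gen-3 14 > Gen-23 11 > Gen-16 6 > Gen-12 4 > Gen-7 3.
Give Gen-3 130 to hit its cap of 130 — 240 left.
Give Gen-23 80 to hit its cap of 80 — 160 left.
Gen-16: +30 to 30 (cap) — 130 left.
Gen-12: +60 to 60 (cap) — 70 left.
Gen-7 has room for 90 but only 70 remain, so it gets 70.

70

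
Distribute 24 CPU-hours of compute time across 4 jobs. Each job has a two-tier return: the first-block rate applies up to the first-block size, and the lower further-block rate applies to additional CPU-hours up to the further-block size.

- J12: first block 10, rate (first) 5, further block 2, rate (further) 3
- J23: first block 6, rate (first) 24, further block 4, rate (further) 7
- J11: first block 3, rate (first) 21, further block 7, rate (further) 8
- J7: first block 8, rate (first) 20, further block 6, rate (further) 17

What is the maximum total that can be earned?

477

Order all 8 blocks by rate: J23/T1 24 > J11/T1 21 > J7/T1 20 > J7/T2 17 > J11/T2 8 > J23/T2 7 > J12/T1 5 > J12/T2 3.
J23 T1 at 24: fill all 6 — 18 left.
J11/T1 (21): +3 — 15 left.
J7 T1 at 20: fill all 8 — 7 left.
J7/T2 (17): +6 — 1 left.
1 remain; put them into J11 T2 at 8.
Total = 24×6 + 21×3 + 20×8 + 17×6 + 8×1 = 477.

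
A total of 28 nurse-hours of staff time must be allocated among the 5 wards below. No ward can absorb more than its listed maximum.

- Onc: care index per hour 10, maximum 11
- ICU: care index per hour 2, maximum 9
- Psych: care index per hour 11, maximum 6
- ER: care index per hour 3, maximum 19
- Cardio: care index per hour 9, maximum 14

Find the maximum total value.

Order the wards by care index per hour: Psych 11 > Onc 10 > Cardio 9 > ER 3 > ICU 2.
Give Psych 6 to hit its cap of 6 ; 22 left.
Onc: +11 to 11 (cap) ; 11 left.
Cardio has room for 14 but only 11 remain, so it gets 11.
Total = 10×11 + 11×6 + 9×11 = 275.

275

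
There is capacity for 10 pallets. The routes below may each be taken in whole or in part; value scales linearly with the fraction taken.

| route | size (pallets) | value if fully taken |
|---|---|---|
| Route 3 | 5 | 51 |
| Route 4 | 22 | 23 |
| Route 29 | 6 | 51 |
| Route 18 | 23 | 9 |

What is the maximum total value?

Rank by value-to-size ratio: Route 3 51/5≈10.2, Route 29 51/6≈8.5, Route 4 23/22≈1.05, Route 18 9/23≈0.391.
All 5 pallets of Route 3 fit (value 51) ; 5 remain.
Only 5 pallets remain; take 5/6 of Route 29 for value 51×5/6 = 42.5.
Total value = 93.5.

93.5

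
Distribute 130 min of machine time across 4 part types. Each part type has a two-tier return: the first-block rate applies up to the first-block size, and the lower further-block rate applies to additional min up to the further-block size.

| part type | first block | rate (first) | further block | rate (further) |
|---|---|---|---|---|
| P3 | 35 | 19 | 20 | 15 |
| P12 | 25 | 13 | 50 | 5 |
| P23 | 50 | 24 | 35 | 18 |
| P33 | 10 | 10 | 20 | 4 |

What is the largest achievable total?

2645

Order all 8 blocks by rate: P23/tier1 24 > P3/tier1 19 > P23/tier2 18 > P3/tier2 15 > P12/tier1 13 > P33/tier1 10 > P12/tier2 5 > P33/tier2 4.
P23/tier1 (24): +50 — 80 left.
Fill P3 tier1 block (35 at 19) — 45 left.
Fill P23 tier2 block (35 at 18) — 10 left.
P3 tier2 at 15: only 10 left, fill 10.
Total = 24×50 + 19×35 + 18×35 + 15×10 = 2645.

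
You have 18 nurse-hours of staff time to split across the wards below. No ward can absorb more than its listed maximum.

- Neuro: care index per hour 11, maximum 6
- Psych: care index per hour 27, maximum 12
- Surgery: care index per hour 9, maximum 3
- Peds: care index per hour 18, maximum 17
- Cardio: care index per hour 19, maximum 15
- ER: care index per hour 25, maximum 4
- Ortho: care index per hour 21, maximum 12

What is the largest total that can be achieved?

466

Order the wards by care index per hour: Psych 27 > ER 25 > Ortho 21 > Cardio 19 > Peds 18 > Neuro 11 > Surgery 9.
Psych: +12 to 12 (cap) — 6 left.
Give ER 4 to hit its cap of 4 — 2 left.
Only 2 left; Ortho takes them to reach 2.
Total = 27×12 + 25×4 + 21×2 = 466.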